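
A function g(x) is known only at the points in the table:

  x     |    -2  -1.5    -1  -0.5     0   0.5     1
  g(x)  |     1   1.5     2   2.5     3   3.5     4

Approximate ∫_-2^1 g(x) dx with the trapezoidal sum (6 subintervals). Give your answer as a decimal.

Δx = 0.5.
T_6 = (0.5/2)·[1 + 2·1.5 + 2·2 + 2·2.5 + 2·3 + 2·3.5 + 4] = 7.5.

7.5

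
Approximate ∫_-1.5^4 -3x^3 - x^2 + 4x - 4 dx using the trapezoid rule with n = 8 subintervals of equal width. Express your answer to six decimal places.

-210.468994

Δx = (4 − (-1.5))/8 = 0.6875.
f(-1.5) = -2.125, f(-0.8125) = -25809/4096, f(-0.125) = -2309/512, f(0.5625) = -10651/4096, f(1.25) = -6.421875, f(1.9375) = -89389/4096, f(2.625) = -27983/512, f(3.3125) = -453687/4096, f(4) = -196.
T_8 = (Δx/2)·[f(x_0) + 2f(x_1) + ... + 2f(x_{7}) + f(x_8)].
Sum ≈ -210.468994.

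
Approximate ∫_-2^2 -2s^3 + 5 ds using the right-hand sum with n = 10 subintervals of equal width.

Δs = (2 − (-2))/10 = 0.4.
Right endpoints: -1.6, -1.2, -0.8, -0.4, 0, 0.4, 0.8, 1.2, 1.6, 2.
f(-1.6) = 13.192, f(-1.2) = 8.456, f(-0.8) = 6.024, f(-0.4) = 5.128, f(0) = 5, f(0.4) = 4.872, f(0.8) = 3.976, f(1.2) = 1.544, f(1.6) = -3.192, f(2) = -11.
Sum = Δs · [f(-1.6) + f(-1.2) + f(-0.8) + ...].
Sum = 13.6.

13.6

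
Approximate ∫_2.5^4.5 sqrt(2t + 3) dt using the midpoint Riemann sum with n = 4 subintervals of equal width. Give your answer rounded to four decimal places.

Δt = (4.5 − 2.5)/4 = 0.5.
Midpoints: 2.75, 3.25, 3.75, 4.25.
f(2.75) ≈ 2.9155, f(3.25) ≈ 3.0822, f(3.75) ≈ 3.2404, f(4.25) ≈ 3.3912.
Sum = Δt · [f(2.75) + f(3.25) + f(3.75) + f(4.25)].
Sum ≈ 6.3146.

6.3146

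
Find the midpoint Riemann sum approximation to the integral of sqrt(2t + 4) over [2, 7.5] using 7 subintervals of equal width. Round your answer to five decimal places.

20.06707

Δt = (7.5 − 2)/7 = 11/14.
Midpoints: 67/28, 89/28, 111/28, 4.75, 155/28, 177/28, 199/28.
f(67/28) ≈ 2.96407, f(89/28) ≈ 3.21825, f(111/28) ≈ 3.45378, f(4.75) ≈ 3.67423, f(155/28) ≈ 3.88219, f(177/28) ≈ 4.07957, f(199/28) ≈ 4.26782.
Sum = Δt · [f(67/28) + f(89/28) + f(111/28) + ...].
Sum ≈ 20.06707.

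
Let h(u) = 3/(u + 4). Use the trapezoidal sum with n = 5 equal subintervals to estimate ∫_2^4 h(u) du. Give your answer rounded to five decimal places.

0.86353

Δu = (4 − 2)/5 = 0.4.
h(2) = 0.5, h(2.4) = 0.46875, h(2.8) = 15/34, h(3.2) = 5/12, h(3.6) = 15/38, h(4) = 0.375.
T_5 = (Δu/2)·[h(u_0) + 2h(u_1) + ... + 2h(u_{4}) + h(u_5)].
Sum ≈ 0.86353.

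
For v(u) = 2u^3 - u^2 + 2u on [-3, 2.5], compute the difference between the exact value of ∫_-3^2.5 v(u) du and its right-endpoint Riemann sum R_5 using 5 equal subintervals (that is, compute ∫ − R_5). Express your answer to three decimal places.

Exact integral: ∫_-3^2.5 v(u) du ≈ -37.92708.
R_5 = 13.75.
Error ≈ -37.92708 − 13.75 ≈ -51.677.

-51.677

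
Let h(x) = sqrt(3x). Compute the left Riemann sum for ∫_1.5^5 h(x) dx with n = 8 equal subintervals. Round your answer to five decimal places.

Δx = (5 − 1.5)/8 = 0.4375.
Left endpoints: 1.5, 1.9375, 2.375, 2.8125, 3.25, 3.6875, 4.125, 4.5625.
h(1.5) ≈ 2.12132, h(1.9375) ≈ 2.41091, h(2.375) ≈ 2.66927, h(2.8125) ≈ 2.90474, h(3.25) ≈ 3.12250, h(3.6875) ≈ 3.32603, h(4.125) ≈ 3.51781, h(4.5625) ≈ 3.69966.
Sum = Δx · [h(1.5) + h(1.9375) + h(2.375) + ...].
Sum ≈ 10.40036.

10.40036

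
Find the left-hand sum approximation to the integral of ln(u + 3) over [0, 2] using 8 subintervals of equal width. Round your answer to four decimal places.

2.6868

Δu = (2 − 0)/8 = 0.25.
Left endpoints: 0, 0.25, 0.5, 0.75, 1, 1.25, 1.5, 1.75.
f(0) ≈ 1.0986, f(0.25) ≈ 1.1787, f(0.5) ≈ 1.2528, f(0.75) ≈ 1.3218, f(1) ≈ 1.3863, f(1.25) ≈ 1.4469, f(1.5) ≈ 1.5041, f(1.75) ≈ 1.5581.
Sum = Δu · [f(0) + f(0.25) + f(0.5) + ...].
Sum ≈ 2.6868.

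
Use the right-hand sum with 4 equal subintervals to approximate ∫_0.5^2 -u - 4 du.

Δu = (2 − 0.5)/4 = 0.375.
Right endpoints: 0.875, 1.25, 1.625, 2.
f(0.875) = -4.875, f(1.25) = -5.25, f(1.625) = -5.625, f(2) = -6.
Sum = Δu · [f(0.875) + f(1.25) + f(1.625) + f(2)].
Sum = -8.15625.

-8.15625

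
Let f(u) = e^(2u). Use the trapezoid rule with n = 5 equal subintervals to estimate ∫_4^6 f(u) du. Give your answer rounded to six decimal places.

84102.787113

Δu = (6 − 4)/5 = 0.4.
f(4) ≈ 2980.957987, f(4.4) ≈ 6634.244006, f(4.8) ≈ 14764.781566, f(5.2) ≈ 32859.625674, f(5.6) ≈ 73130.441833, f(6) ≈ 162754.791419.
T_5 = (Δu/2)·[f(u_0) + 2f(u_1) + ... + 2f(u_{4}) + f(u_5)].
Sum ≈ 84102.787113.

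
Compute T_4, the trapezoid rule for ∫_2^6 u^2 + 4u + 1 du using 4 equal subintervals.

Δu = (6 − 2)/4 = 1.
f(2) = 13, f(3) = 22, f(4) = 33, f(5) = 46, f(6) = 61.
T_4 = (Δu/2)·[f(u_0) + 2f(u_1) + 2f(u_2) + 2f(u_3) + f(u_4)].
Sum = 138.

138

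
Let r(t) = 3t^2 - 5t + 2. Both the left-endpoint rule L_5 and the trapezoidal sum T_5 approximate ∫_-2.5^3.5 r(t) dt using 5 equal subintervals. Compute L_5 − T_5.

L_5 = 67.02.
T_5 = 59.82.
L_5 − T_5 = 7.2.

7.2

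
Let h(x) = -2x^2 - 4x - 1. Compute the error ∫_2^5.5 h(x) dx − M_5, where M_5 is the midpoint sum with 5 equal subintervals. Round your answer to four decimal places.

Exact integral: ∫_2^5.5 h(x) dx ≈ -161.583333.
M_5 = -161.2975.
Error ≈ -161.583333 − (-161.2975) ≈ -0.2858.

-0.2858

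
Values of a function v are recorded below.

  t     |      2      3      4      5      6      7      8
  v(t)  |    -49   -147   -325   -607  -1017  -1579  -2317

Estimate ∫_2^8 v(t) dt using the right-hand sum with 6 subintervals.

Δt = 1.
Sum = 1·[(-147) + (-325) + (-607) + (-1017) + (-1579) + (-2317)] = -5992.

-5992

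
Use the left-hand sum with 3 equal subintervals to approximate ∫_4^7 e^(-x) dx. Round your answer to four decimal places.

0.0275

Δx = (7 − 4)/3 = 1.
Left endpoints: 4, 5, 6.
f(4) ≈ 0.0183, f(5) ≈ 0.0067, f(6) ≈ 0.0025.
Sum = Δx · [f(4) + f(5) + f(6)].
Sum ≈ 0.0275.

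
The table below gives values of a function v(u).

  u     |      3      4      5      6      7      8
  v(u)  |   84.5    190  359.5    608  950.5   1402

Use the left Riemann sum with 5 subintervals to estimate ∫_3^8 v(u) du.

Δu = 1.
Sum = 1·[84.5 + 190 + 359.5 + 608 + 950.5] = 2192.5.

2192.5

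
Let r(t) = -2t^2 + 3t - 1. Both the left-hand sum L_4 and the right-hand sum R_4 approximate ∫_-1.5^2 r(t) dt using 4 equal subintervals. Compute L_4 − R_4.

L_4 = -12.4140625.
R_4 = -6.2890625.
L_4 − R_4 = -6.125.

-6.125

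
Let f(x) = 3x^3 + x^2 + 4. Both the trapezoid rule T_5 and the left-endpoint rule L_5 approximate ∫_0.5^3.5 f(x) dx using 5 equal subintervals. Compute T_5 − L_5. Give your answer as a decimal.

42.075

T_5 = 142.17.
L_5 = 100.095.
T_5 − L_5 = 42.075.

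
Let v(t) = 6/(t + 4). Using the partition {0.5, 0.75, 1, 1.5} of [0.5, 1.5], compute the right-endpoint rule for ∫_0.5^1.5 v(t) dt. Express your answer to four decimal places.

Subinterval widths: 0.25, 0.25, 0.5.
Right endpoints: 0.75, 1, 1.5.
v(0.75) = 24/19, v(1) = 1.2, v(1.5) = 12/11.
Sum = Σ Δt_i · v(t_i).
Sum ≈ 1.1612.

1.1612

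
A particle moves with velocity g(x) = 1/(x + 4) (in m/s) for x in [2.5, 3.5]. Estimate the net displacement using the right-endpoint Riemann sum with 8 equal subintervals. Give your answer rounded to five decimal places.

0.14183

Δx = (3.5 − 2.5)/8 = 0.125.
Right endpoints: 2.625, 2.75, 2.875, 3, 3.125, 3.25, 3.375, 3.5.
g(2.625) = 8/53, g(2.75) = 4/27, g(2.875) = 8/55, g(3) = 1/7, g(3.125) = 8/57, g(3.25) = 4/29, g(3.375) = 8/59, g(3.5) = 2/15.
Sum = Δx · [g(2.625) + g(2.75) + g(2.875) + ...].
Sum ≈ 0.14183.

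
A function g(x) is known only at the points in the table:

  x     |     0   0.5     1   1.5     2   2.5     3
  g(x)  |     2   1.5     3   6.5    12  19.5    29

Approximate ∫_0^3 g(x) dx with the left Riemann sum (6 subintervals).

Δx = 0.5.
Sum = 0.5·[2 + 1.5 + 3 + 6.5 + 12 + 19.5] = 22.25.

22.25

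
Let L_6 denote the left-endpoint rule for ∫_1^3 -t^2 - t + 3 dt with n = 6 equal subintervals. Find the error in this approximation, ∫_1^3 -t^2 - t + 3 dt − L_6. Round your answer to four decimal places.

Exact integral: ∫_1^3 f(t) dt ≈ -6.666667.
L_6 ≈ -5.037037.
Error ≈ -6.666667 − (-5.037037) ≈ -1.6296.

-1.6296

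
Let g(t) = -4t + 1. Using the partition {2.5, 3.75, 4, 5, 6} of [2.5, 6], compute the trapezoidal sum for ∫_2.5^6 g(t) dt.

Subinterval widths: 1.25, 0.25, 1, 1.
g(2.5) = -9, g(3.75) = -14, g(4) = -15, g(5) = -19, g(6) = -23.
On each subinterval the trapezoid contributes (Δt_i/2)·[g(t_{i-1}) + g(t_i)].
Sum = -56.

-56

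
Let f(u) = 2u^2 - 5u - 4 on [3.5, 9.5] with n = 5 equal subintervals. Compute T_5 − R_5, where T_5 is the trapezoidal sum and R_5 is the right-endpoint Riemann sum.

-75.6

T_5 = 326.88.
R_5 = 402.48.
T_5 − R_5 = -75.6.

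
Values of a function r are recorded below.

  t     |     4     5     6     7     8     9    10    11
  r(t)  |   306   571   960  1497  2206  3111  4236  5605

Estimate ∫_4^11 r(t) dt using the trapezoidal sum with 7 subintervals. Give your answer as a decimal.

Δt = 1.
T_7 = (1/2)·[306 + 2·571 + 2·960 + 2·1497 + 2·2206 + 2·3111 + 2·4236 + 5605] = 15536.5.

15536.5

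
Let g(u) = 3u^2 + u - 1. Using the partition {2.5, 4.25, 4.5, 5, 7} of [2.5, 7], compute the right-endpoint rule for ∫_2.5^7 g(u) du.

462.078125

Subinterval widths: 1.75, 0.25, 0.5, 2.
Right endpoints: 4.25, 4.5, 5, 7.
g(4.25) = 57.4375, g(4.5) = 64.25, g(5) = 79, g(7) = 153.
Sum = Σ Δu_i · g(u_i).
Sum = 462.078125.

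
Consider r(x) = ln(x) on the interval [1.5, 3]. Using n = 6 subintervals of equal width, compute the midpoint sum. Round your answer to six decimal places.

Δx = (3 − 1.5)/6 = 0.25.
Midpoints: 1.625, 1.875, 2.125, 2.375, 2.625, 2.875.
r(1.625) ≈ 0.485508, r(1.875) ≈ 0.628609, r(2.125) ≈ 0.753772, r(2.375) ≈ 0.864997, r(2.625) ≈ 0.965081, r(2.875) ≈ 1.056053.
Sum = Δx · [r(1.625) + r(1.875) + r(2.125) + ...].
Sum ≈ 1.188505.

1.188505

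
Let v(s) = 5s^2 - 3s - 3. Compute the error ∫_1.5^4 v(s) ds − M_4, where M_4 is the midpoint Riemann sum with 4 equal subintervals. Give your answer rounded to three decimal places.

0.407

Exact integral: ∫_1.5^4 v(s) ds ≈ 72.91667.
M_4 ≈ 72.50977.
Error ≈ 72.91667 − 72.50977 ≈ 0.407.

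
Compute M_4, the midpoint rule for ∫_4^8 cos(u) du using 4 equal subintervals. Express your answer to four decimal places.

Δu = (8 − 4)/4 = 1.
Midpoints: 4.5, 5.5, 6.5, 7.5.
f(4.5) ≈ -0.2108, f(5.5) ≈ 0.7087, f(6.5) ≈ 0.9766, f(7.5) ≈ 0.3466.
Sum = Δu · [f(4.5) + f(5.5) + f(6.5) + f(7.5)].
Sum ≈ 1.8211.

1.8211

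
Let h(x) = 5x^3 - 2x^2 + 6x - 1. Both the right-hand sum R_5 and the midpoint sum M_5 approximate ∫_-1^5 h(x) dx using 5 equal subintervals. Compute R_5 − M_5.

R_5 = 1173.12.
M_5 = 741.84.
R_5 − M_5 = 431.28.

431.28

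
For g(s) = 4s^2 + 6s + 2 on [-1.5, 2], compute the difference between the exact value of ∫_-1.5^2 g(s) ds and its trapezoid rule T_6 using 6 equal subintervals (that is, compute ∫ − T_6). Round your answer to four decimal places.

-0.7940

Exact integral: ∫_-1.5^2 g(s) ds ≈ 27.416667.
T_6 ≈ 28.210648.
Error ≈ 27.416667 − 28.210648 ≈ -0.7940.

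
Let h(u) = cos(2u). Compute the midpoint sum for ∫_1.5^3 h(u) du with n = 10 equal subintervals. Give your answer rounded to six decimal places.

Δu = (3 − 1.5)/10 = 0.15.
Midpoints: 1.575, 1.725, 1.875, 2.025, 2.175, 2.325, 2.475, 2.625, 2.775, 2.925.
h(1.575) ≈ -0.999965, h(1.725) ≈ -0.952818, h(1.875) ≈ -0.820559, h(2.025) ≈ -0.615002, h(2.175) ≈ -0.354509, h(2.325) ≈ -0.062349, h(2.475) ≈ 0.235381, h(2.625) ≈ 0.512085, h(2.775) ≈ 0.743046, h(2.925) ≈ 0.907633.
Sum = Δu · [h(1.575) + h(1.725) + h(1.875) + ...].
Sum ≈ -0.211058.

-0.211058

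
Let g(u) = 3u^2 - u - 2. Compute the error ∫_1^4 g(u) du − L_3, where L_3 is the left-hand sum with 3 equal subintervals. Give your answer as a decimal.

19.5

Exact integral: ∫_1^4 g(u) du = 49.5.
L_3 = 30.
Error = 49.5 − 30 = 19.5.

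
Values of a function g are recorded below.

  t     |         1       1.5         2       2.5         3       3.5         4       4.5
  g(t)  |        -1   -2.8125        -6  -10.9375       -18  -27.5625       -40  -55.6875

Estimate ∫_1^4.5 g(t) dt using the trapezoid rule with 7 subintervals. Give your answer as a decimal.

Δt = 0.5.
T_7 = (0.5/2)·[(-1) + 2·(-2.8125) + 2·(-6) + 2·(-10.9375) + 2·(-18) + 2·(-27.5625) + 2·(-40) + (-55.6875)] = -66.828125.

-66.828125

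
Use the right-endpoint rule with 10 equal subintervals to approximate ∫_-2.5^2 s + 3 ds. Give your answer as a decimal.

Δs = (2 − (-2.5))/10 = 0.45.
Right endpoints: -2.05, -1.6, -1.15, -0.7, -0.25, 0.2, 0.65, 1.1, 1.55, 2.
f(-2.05) = 0.95, f(-1.6) = 1.4, f(-1.15) = 1.85, f(-0.7) = 2.3, f(-0.25) = 2.75, f(0.2) = 3.2, f(0.65) = 3.65, f(1.1) = 4.1, f(1.55) = 4.55, f(2) = 5.
Sum = Δs · [f(-2.05) + f(-1.6) + f(-1.15) + ...].
Sum = 13.3875.

13.3875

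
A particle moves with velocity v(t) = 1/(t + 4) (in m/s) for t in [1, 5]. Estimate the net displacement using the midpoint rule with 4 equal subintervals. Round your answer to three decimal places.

Δt = (5 − 1)/4 = 1.
Midpoints: 1.5, 2.5, 3.5, 4.5.
v(1.5) = 2/11, v(2.5) = 2/13, v(3.5) = 2/15, v(4.5) = 2/17.
Sum = Δt · [v(1.5) + v(2.5) + v(3.5) + v(4.5)].
Sum ≈ 0.587.

0.587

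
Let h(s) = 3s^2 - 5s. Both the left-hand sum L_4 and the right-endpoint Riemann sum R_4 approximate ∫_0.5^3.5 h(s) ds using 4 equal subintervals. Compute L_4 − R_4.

-15.75

L_4 = 5.71875.
R_4 = 21.46875.
L_4 − R_4 = -15.75.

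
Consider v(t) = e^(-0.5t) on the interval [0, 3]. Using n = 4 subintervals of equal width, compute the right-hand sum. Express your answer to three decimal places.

Δt = (3 − 0)/4 = 0.75.
Right endpoints: 0.75, 1.5, 2.25, 3.
v(0.75) ≈ 0.687, v(1.5) ≈ 0.472, v(2.25) ≈ 0.325, v(3) ≈ 0.223.
Sum = Δt · [v(0.75) + v(1.5) + v(2.25) + v(3)].
Sum ≈ 1.281.

1.281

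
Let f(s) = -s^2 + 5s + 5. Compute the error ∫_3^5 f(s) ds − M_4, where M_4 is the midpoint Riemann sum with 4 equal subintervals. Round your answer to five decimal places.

Exact integral: ∫_3^5 f(s) ds ≈ 17.3333333.
M_4 = 17.375.
Error ≈ 17.3333333 − 17.375 ≈ -0.04167.

-0.04167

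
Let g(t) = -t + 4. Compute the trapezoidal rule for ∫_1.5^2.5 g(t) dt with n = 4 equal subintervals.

2

Δt = (2.5 − 1.5)/4 = 0.25.
g(1.5) = 2.5, g(1.75) = 2.25, g(2) = 2, g(2.25) = 1.75, g(2.5) = 1.5.
T_4 = (Δt/2)·[g(t_0) + 2g(t_1) + 2g(t_2) + 2g(t_3) + g(t_4)].
Sum = 2.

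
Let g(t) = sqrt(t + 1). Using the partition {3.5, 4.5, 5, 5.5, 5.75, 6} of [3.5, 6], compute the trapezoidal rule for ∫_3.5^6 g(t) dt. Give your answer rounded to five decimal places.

Subinterval widths: 1, 0.5, 0.5, 0.25, 0.25.
g(3.5) ≈ 2.12132, g(4.5) ≈ 2.34521, g(5) ≈ 2.44949, g(5.5) ≈ 2.54951, g(5.75) ≈ 2.59808, g(6) ≈ 2.64575.
On each subinterval the trapezoid contributes (Δt_i/2)·[g(t_{i-1}) + g(t_i)].
Sum ≈ 5.98062.

5.98062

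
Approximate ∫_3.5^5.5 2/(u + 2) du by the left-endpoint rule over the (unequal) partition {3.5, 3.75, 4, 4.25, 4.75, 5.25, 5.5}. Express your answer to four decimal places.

0.6383

Subinterval widths: 0.25, 0.25, 0.25, 0.5, 0.5, 0.25.
Left endpoints: 3.5, 3.75, 4, 4.25, 4.75, 5.25.
f(3.5) = 4/11, f(3.75) = 8/23, f(4) = 1/3, f(4.25) = 0.32, f(4.75) = 8/27, f(5.25) = 8/29.
Sum = Σ Δu_i · f(u_i).
Sum ≈ 0.6383.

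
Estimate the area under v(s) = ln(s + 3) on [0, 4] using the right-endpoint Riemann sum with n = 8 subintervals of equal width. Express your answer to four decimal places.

Δs = (4 − 0)/8 = 0.5.
Right endpoints: 0.5, 1, 1.5, 2, 2.5, 3, 3.5, 4.
v(0.5) ≈ 1.2528, v(1) ≈ 1.3863, v(1.5) ≈ 1.5041, v(2) ≈ 1.6094, v(2.5) ≈ 1.7047, v(3) ≈ 1.7918, v(3.5) ≈ 1.8718, v(4) ≈ 1.9459.
Sum = Δs · [v(0.5) + v(1) + v(1.5) + ...].
Sum ≈ 6.5334.

6.5334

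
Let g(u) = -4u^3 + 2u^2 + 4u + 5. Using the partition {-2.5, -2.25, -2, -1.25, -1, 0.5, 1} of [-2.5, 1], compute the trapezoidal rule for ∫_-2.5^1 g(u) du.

60.515625

Subinterval widths: 0.25, 0.25, 0.75, 0.25, 1.5, 0.5.
g(-2.5) = 70, g(-2.25) = 51.6875, g(-2) = 37, g(-1.25) = 10.9375, g(-1) = 7, g(0.5) = 7, g(1) = 7.
On each subinterval the trapezoid contributes (Δu_i/2)·[g(u_{i-1}) + g(u_i)].
Sum = 60.515625.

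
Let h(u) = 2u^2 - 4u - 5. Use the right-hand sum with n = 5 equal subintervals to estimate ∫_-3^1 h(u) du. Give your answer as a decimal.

Δu = (1 − (-3))/5 = 0.8.
Right endpoints: -2.2, -1.4, -0.6, 0.2, 1.
h(-2.2) = 13.48, h(-1.4) = 4.52, h(-0.6) = -1.88, h(0.2) = -5.72, h(1) = -7.
Sum = Δu · [h(-2.2) + h(-1.4) + h(-0.6) + h(0.2) + h(1)].
Sum = 2.72.

2.72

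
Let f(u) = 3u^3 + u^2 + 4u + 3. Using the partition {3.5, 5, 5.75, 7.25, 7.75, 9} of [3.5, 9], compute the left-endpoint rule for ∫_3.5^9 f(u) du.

3975.19140625

Subinterval widths: 1.5, 0.75, 1.5, 0.5, 1.25.
Left endpoints: 3.5, 5, 5.75, 7.25, 7.75.
f(3.5) = 157.875, f(5) = 423, f(5.75) = 629.390625, f(7.25) = 1227.796875, f(7.75) = 1490.515625.
Sum = Σ Δu_i · f(u_i).
Sum = 3975.19140625.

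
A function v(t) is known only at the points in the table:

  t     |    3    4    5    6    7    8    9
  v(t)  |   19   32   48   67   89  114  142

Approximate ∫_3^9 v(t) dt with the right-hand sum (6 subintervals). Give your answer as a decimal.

492

Δt = 1.
Sum = 1·[32 + 48 + 67 + 89 + 114 + 142] = 492.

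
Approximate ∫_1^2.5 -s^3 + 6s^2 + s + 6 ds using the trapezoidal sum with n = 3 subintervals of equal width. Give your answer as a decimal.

31.40625

Δs = (2.5 − 1)/3 = 0.5.
f(1) = 12, f(1.5) = 17.625, f(2) = 24, f(2.5) = 30.375.
T_3 = (Δs/2)·[f(s_0) + 2f(s_1) + 2f(s_2) + f(s_3)].
Sum = 31.40625.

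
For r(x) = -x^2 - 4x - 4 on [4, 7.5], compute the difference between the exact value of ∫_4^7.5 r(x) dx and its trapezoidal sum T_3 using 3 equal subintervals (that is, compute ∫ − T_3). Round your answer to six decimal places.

Exact integral: ∫_4^7.5 r(x) dx ≈ -213.79166667.
T_3 ≈ -214.58564815.
Error ≈ -213.79166667 − (-214.58564815) ≈ 0.793981.

0.793981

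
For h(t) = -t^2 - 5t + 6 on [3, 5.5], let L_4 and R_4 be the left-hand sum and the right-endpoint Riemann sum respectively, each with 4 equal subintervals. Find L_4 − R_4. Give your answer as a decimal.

L_4 = -74.19921875.
R_4 = -95.29296875.
L_4 − R_4 = 21.09375.

21.09375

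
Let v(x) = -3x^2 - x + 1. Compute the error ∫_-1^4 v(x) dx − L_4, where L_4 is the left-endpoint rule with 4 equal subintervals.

-27.34375

Exact integral: ∫_-1^4 v(x) dx = -67.5.
L_4 = -40.15625.
Error = -67.5 − (-40.15625) = -27.34375.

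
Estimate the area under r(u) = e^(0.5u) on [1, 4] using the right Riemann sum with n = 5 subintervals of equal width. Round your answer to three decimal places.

13.289

Δu = (4 − 1)/5 = 0.6.
Right endpoints: 1.6, 2.2, 2.8, 3.4, 4.
r(1.6) ≈ 2.226, r(2.2) ≈ 3.004, r(2.8) ≈ 4.055, r(3.4) ≈ 5.474, r(4) ≈ 7.389.
Sum = Δu · [r(1.6) + r(2.2) + r(2.8) + r(3.4) + r(4)].
Sum ≈ 13.289.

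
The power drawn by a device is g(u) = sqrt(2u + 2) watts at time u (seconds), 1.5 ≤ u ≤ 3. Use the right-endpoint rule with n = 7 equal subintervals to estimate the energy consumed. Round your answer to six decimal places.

3.878801

Δu = (3 − 1.5)/7 = 3/14.
Right endpoints: 12/7, 27/14, 15/7, 33/14, 18/7, 39/14, 3.
g(12/7) ≈ 2.329929, g(27/14) ≈ 2.420153, g(15/7) ≈ 2.507133, g(33/14) ≈ 2.591194, g(18/7) ≈ 2.672612, g(39/14) ≈ 2.751623, g(3) ≈ 2.828427.
Sum = Δu · [g(12/7) + g(27/14) + g(15/7) + ...].
Sum ≈ 3.878801.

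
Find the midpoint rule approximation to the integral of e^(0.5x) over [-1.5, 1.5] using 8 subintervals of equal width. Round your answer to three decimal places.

Δx = (1.5 − (-1.5))/8 = 0.375.
Midpoints: -1.3125, -0.9375, -0.5625, -0.1875, 0.1875, 0.5625, 0.9375, 1.3125.
f(-1.3125) ≈ 0.519, f(-0.9375) ≈ 0.626, f(-0.5625) ≈ 0.755, f(-0.1875) ≈ 0.911, f(0.1875) ≈ 1.098, f(0.5625) ≈ 1.325, f(0.9375) ≈ 1.598, f(1.3125) ≈ 1.928.
Sum = Δx · [f(-1.3125) + f(-0.9375) + f(-0.5625) + ...].
Sum ≈ 3.284.

3.284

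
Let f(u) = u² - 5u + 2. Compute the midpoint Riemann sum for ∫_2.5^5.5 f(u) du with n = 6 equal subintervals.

Δu = (5.5 − 2.5)/6 = 0.5.
Midpoints: 2.75, 3.25, 3.75, 4.25, 4.75, 5.25.
f(2.75) = -4.1875, f(3.25) = -3.6875, f(3.75) = -2.6875, f(4.25) = -1.1875, f(4.75) = 0.8125, f(5.25) = 3.3125.
Sum = Δu · [f(2.75) + f(3.25) + f(3.75) + ...].
Sum = -3.8125.

-3.8125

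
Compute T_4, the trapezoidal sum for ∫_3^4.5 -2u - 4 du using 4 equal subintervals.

Δu = (4.5 − 3)/4 = 0.375.
f(3) = -10, f(3.375) = -10.75, f(3.75) = -11.5, f(4.125) = -12.25, f(4.5) = -13.
T_4 = (Δu/2)·[f(u_0) + 2f(u_1) + 2f(u_2) + 2f(u_3) + f(u_4)].
Sum = -17.25.

-17.25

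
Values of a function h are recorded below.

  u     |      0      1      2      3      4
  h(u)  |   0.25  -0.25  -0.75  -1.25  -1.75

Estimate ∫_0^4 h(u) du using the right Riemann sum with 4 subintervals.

Δu = 1.
Sum = 1·[(-0.25) + (-0.75) + (-1.25) + (-1.75)] = -4.

-4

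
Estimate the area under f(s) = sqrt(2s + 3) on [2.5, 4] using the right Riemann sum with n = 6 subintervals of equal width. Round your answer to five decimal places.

4.67924

Δs = (4 − 2.5)/6 = 0.25.
Right endpoints: 2.75, 3, 3.25, 3.5, 3.75, 4.
f(2.75) ≈ 2.91548, f(3) ≈ 3.00000, f(3.25) ≈ 3.08221, f(3.5) ≈ 3.16228, f(3.75) ≈ 3.24037, f(4) ≈ 3.31662.
Sum = Δs · [f(2.75) + f(3) + f(3.25) + ...].
Sum ≈ 4.67924.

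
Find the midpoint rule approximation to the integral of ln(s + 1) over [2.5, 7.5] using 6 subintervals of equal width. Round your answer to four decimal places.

Δs = (7.5 − 2.5)/6 = 5/6.
Midpoints: 35/12, 3.75, 55/12, 65/12, 6.25, 85/12.
f(35/12) ≈ 1.3652, f(3.75) ≈ 1.5581, f(55/12) ≈ 1.7198, f(65/12) ≈ 1.8589, f(6.25) ≈ 1.9810, f(85/12) ≈ 2.0898.
Sum = Δs · [f(35/12) + f(3.75) + f(55/12) + ...].
Sum ≈ 8.8107.

8.8107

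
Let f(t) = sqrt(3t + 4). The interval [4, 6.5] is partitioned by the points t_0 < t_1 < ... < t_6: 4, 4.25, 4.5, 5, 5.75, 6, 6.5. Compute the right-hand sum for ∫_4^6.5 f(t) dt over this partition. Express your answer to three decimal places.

11.302

Subinterval widths: 0.25, 0.25, 0.5, 0.75, 0.25, 0.5.
Right endpoints: 4.25, 4.5, 5, 5.75, 6, 6.5.
f(4.25) ≈ 4.093, f(4.5) ≈ 4.183, f(5) ≈ 4.359, f(5.75) ≈ 4.610, f(6) ≈ 4.690, f(6.5) ≈ 4.848.
Sum = Σ Δt_i · f(t_i).
Sum ≈ 11.302.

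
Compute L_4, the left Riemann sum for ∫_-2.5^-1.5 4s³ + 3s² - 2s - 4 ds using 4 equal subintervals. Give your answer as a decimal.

Δs = (-1.5 − (-2.5))/4 = 0.25.
Left endpoints: -2.5, -2.25, -2, -1.75.
f(-2.5) = -42.75, f(-2.25) = -29.875, f(-2) = -20, f(-1.75) = -12.75.
Sum = Δs · [f(-2.5) + f(-2.25) + f(-2) + f(-1.75)].
Sum = -26.34375.

-26.34375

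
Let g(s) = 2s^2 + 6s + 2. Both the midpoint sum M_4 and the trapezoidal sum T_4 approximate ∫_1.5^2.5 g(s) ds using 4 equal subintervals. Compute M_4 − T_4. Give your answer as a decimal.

M_4 = 22.15625.
T_4 = 22.1875.
M_4 − T_4 = -0.03125.

-0.03125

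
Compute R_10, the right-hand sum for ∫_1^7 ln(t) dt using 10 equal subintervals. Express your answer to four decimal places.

8.1798

Δt = (7 − 1)/10 = 0.6.
Right endpoints: 1.6, 2.2, 2.8, 3.4, 4, 4.6, 5.2, 5.8, 6.4, 7.
f(1.6) ≈ 0.4700, f(2.2) ≈ 0.7885, f(2.8) ≈ 1.0296, f(3.4) ≈ 1.2238, f(4) ≈ 1.3863, f(4.6) ≈ 1.5261, f(5.2) ≈ 1.6487, f(5.8) ≈ 1.7579, f(6.4) ≈ 1.8563, f(7) ≈ 1.9459.
Sum = Δt · [f(1.6) + f(2.2) + f(2.8) + ...].
Sum ≈ 8.1798.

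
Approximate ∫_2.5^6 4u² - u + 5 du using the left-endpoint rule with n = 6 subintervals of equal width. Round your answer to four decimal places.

236.8981

Δu = (6 − 2.5)/6 = 7/12.
Left endpoints: 2.5, 37/12, 11/3, 4.25, 29/6, 65/12.
f(2.5) = 27.5, f(37/12) = 719/18, f(11/3) = 496/9, f(4.25) = 73, f(29/6) = 1685/18, f(65/12) = 2105/18.
Sum = Δu · [f(2.5) + f(37/12) + f(11/3) + ...].
Sum ≈ 236.8981.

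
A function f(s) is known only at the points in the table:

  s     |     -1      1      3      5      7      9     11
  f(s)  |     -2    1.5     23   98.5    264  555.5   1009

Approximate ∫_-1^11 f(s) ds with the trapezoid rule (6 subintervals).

Δs = 2.
T_6 = (2/2)·[(-2) + 2·1.5 + 2·23 + 2·98.5 + 2·264 + 2·555.5 + 1009] = 2892.

2892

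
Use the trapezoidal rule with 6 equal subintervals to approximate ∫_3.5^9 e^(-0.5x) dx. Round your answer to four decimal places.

Δx = (9 − 3.5)/6 = 11/12.
f(3.5) ≈ 0.1738, f(53/12) ≈ 0.1099, f(16/3) ≈ 0.0695, f(6.25) ≈ 0.0439, f(43/6) ≈ 0.0278, f(97/12) ≈ 0.0176, f(9) ≈ 0.0111.
T_6 = (Δx/2)·[f(x_0) + 2f(x_1) + ... + 2f(x_{5}) + f(x_6)].
Sum ≈ 0.3310.

0.3310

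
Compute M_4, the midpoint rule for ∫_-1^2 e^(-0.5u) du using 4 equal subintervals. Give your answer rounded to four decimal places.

2.5467

Δu = (2 − (-1))/4 = 0.75.
Midpoints: -0.625, 0.125, 0.875, 1.625.
f(-0.625) ≈ 1.3668, f(0.125) ≈ 0.9394, f(0.875) ≈ 0.6456, f(1.625) ≈ 0.4437.
Sum = Δu · [f(-0.625) + f(0.125) + f(0.875) + f(1.625)].
Sum ≈ 2.5467.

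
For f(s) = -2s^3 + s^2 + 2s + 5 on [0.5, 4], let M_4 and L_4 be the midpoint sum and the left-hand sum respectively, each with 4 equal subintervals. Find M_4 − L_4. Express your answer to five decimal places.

-37.56348

M_4 ≈ -70.6357422.
L_4 ≈ -33.0722656.
M_4 − L_4 ≈ -37.56348.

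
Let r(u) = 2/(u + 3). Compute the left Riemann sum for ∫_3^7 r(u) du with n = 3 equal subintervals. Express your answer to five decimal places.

1.11577

Δu = (7 − 3)/3 = 4/3.
Left endpoints: 3, 13/3, 17/3.
r(3) = 1/3, r(13/3) = 3/11, r(17/3) = 3/13.
Sum = Δu · [r(3) + r(13/3) + r(17/3)].
Sum ≈ 1.11577.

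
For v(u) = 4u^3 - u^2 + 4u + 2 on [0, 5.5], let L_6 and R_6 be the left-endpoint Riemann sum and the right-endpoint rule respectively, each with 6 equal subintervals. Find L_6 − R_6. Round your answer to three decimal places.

-602.479

L_6 ≈ 654.51273.
R_6 ≈ 1256.99190.
L_6 − R_6 ≈ -602.479.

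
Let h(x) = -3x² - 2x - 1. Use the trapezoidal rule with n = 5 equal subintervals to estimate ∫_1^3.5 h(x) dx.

-55.9375

Δx = (3.5 − 1)/5 = 0.5.
h(1) = -6, h(1.5) = -10.75, h(2) = -17, h(2.5) = -24.75, h(3) = -34, h(3.5) = -44.75.
T_5 = (Δx/2)·[h(x_0) + 2h(x_1) + ... + 2h(x_{4}) + h(x_5)].
Sum = -55.9375.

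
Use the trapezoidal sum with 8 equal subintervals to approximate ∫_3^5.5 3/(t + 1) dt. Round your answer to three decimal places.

Δt = (5.5 − 3)/8 = 0.3125.
f(3) = 0.75, f(3.3125) = 16/23, f(3.625) = 24/37, f(3.9375) = 48/79, f(4.25) = 4/7, f(4.5625) = 48/89, f(4.875) = 24/47, f(5.1875) = 16/33, f(5.5) = 6/13.
T_8 = (Δt/2)·[f(t_0) + 2f(t_1) + ... + 2f(t_{7}) + f(t_8)].
Sum ≈ 1.457.

1.457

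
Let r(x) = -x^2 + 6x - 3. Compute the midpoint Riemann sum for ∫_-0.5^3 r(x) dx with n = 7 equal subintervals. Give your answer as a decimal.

Δx = (3 − (-0.5))/7 = 0.5.
Midpoints: -0.25, 0.25, 0.75, 1.25, 1.75, 2.25, 2.75.
r(-0.25) = -4.5625, r(0.25) = -1.5625, r(0.75) = 0.9375, r(1.25) = 2.9375, r(1.75) = 4.4375, r(2.25) = 5.4375, r(2.75) = 5.9375.
Sum = Δx · [r(-0.25) + r(0.25) + r(0.75) + ...].
Sum = 6.78125.

6.78125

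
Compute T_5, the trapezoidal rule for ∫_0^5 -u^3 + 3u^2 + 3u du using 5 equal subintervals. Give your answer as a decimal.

Δu = (5 − 0)/5 = 1.
f(0) = 0, f(1) = 5, f(2) = 10, f(3) = 9, f(4) = -4, f(5) = -35.
T_5 = (Δu/2)·[f(u_0) + 2f(u_1) + ... + 2f(u_{4}) + f(u_5)].
Sum = 2.5.

2.5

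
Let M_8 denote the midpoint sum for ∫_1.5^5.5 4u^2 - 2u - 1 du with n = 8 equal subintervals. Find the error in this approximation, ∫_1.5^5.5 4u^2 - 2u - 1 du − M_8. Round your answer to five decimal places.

Exact integral: ∫_1.5^5.5 f(u) du ≈ 185.3333333.
M_8 = 185.
Error ≈ 185.3333333 − 185 ≈ 0.33333.

0.33333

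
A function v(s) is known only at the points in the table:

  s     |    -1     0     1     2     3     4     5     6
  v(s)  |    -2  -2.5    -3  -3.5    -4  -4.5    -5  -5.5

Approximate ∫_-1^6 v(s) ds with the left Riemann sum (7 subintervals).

Δs = 1.
Sum = 1·[(-2) + (-2.5) + (-3) + (-3.5) + (-4) + (-4.5) + (-5)] = -24.5.

-24.5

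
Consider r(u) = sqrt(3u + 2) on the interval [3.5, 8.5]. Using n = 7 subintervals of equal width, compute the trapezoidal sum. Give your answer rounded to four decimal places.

Δu = (8.5 − 3.5)/7 = 5/7.
r(3.5) ≈ 3.5355, r(59/14) ≈ 3.8266, r(69/14) ≈ 4.0970, r(79/14) ≈ 4.3507, r(89/14) ≈ 4.5904, r(99/14) ≈ 4.8181, r(109/14) ≈ 5.0356, r(8.5) ≈ 5.2440.
T_7 = (Δu/2)·[r(u_0) + 2r(u_1) + ... + 2r(u_{6}) + r(u_7)].
Sum ≈ 22.2201.

22.2201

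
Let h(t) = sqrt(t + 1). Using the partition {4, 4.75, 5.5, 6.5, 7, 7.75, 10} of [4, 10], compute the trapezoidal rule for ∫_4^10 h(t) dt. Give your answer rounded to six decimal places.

16.857773

Subinterval widths: 0.75, 0.75, 1, 0.5, 0.75, 2.25.
h(4) ≈ 2.236068, h(4.75) ≈ 2.397916, h(5.5) ≈ 2.549510, h(6.5) ≈ 2.738613, h(7) ≈ 2.828427, h(7.75) ≈ 2.958040, h(10) ≈ 3.316625.
On each subinterval the trapezoid contributes (Δt_i/2)·[h(t_{i-1}) + h(t_i)].
Sum ≈ 16.857773.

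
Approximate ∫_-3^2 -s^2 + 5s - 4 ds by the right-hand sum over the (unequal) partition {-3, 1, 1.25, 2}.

1.671875

Subinterval widths: 4, 0.25, 0.75.
Right endpoints: 1, 1.25, 2.
f(1) = 0, f(1.25) = 0.6875, f(2) = 2.
Sum = Σ Δs_i · f(s_i).
Sum = 1.671875.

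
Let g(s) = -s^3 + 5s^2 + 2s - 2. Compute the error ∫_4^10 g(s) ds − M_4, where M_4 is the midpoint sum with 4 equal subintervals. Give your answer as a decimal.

Exact integral: ∫_4^10 g(s) ds = -804.
M_4 = -786.
Error = -804 − (-786) = -18.

-18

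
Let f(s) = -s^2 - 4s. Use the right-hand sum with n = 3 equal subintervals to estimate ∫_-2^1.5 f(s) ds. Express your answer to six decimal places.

Δs = (1.5 − (-2))/3 = 7/6.
Right endpoints: -5/6, 1/3, 1.5.
f(-5/6) = 95/36, f(1/3) = -13/9, f(1.5) = -8.25.
Sum = Δs · [f(-5/6) + f(1/3) + f(1.5)].
Sum ≈ -8.231481.

-8.231481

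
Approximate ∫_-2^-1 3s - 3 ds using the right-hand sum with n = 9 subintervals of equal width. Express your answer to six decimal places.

-7.333333

Δs = (-1 − (-2))/9 = 1/9.
Right endpoints: -17/9, -16/9, -5/3, -14/9, -13/9, -4/3, -11/9, -10/9, -1.
f(-17/9) = -26/3, f(-16/9) = -25/3, f(-5/3) = -8, f(-14/9) = -23/3, f(-13/9) = -22/3, f(-4/3) = -7, f(-11/9) = -20/3, f(-10/9) = -19/3, f(-1) = -6.
Sum = Δs · [f(-17/9) + f(-16/9) + f(-5/3) + ...].
Sum ≈ -7.333333.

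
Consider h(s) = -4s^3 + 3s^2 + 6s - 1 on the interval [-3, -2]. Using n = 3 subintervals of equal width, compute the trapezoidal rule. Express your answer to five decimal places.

Δs = (-2 − (-3))/3 = 1/3.
h(-3) = 116, h(-8/3) = 2165/27, h(-7/3) = 1408/27, h(-2) = 31.
T_3 = (Δs/2)·[h(s_0) + 2h(s_1) + 2h(s_2) + h(s_3)].
Sum ≈ 68.61111.

68.61111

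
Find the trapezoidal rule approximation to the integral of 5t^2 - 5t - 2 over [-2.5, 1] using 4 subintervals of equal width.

Δt = (1 − (-2.5))/4 = 0.875.
f(-2.5) = 41.75, f(-1.625) = 19.328125, f(-0.75) = 4.5625, f(0.125) = -2.546875, f(1) = -2.
T_4 = (Δt/2)·[f(t_0) + 2f(t_1) + 2f(t_2) + 2f(t_3) + f(t_4)].
Sum = 36.06640625.

36.06640625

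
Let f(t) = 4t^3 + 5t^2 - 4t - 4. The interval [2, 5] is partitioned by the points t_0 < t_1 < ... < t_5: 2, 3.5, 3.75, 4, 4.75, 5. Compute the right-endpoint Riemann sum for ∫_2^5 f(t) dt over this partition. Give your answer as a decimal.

1005.8125

Subinterval widths: 1.5, 0.25, 0.25, 0.75, 0.25.
Right endpoints: 3.5, 3.75, 4, 4.75, 5.
f(3.5) = 214.75, f(3.75) = 262.25, f(4) = 316, f(4.75) = 518.5, f(5) = 601.
Sum = Σ Δt_i · f(t_i).
Sum = 1005.8125.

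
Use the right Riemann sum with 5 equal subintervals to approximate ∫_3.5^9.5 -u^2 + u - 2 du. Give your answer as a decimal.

-289.14

Δu = (9.5 − 3.5)/5 = 1.2.
Right endpoints: 4.7, 5.9, 7.1, 8.3, 9.5.
f(4.7) = -19.39, f(5.9) = -30.91, f(7.1) = -45.31, f(8.3) = -62.59, f(9.5) = -82.75.
Sum = Δu · [f(4.7) + f(5.9) + f(7.1) + f(8.3) + f(9.5)].
Sum = -289.14.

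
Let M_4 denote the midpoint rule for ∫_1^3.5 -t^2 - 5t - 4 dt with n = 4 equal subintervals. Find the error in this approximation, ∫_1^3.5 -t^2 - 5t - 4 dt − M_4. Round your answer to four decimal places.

-0.0814

Exact integral: ∫_1^3.5 f(t) dt ≈ -52.083333.
M_4 ≈ -52.001953.
Error ≈ -52.083333 − (-52.001953) ≈ -0.0814.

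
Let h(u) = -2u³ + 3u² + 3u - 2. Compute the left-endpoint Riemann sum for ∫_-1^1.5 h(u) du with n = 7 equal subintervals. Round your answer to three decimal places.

Δu = (1.5 − (-1))/7 = 5/14.
Left endpoints: -1, -9/14, -2/7, 1/14, 3/7, 11/14, 8/7.
h(-1) = 0, h(-9/14) = -740/343, h(-2/7) = -880/343, h(1/14) = -1215/686, h(3/7) = -110/343, h(11/14) = 425/343, h(8/7) = 810/343.
Sum = Δu · [h(-1) + h(-9/14) + h(-2/7) + ...].
Sum ≈ -1.148.

-1.148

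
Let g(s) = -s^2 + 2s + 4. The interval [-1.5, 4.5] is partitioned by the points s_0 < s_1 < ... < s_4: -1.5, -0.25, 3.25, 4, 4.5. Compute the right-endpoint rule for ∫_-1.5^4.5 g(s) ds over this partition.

Subinterval widths: 1.25, 3.5, 0.75, 0.5.
Right endpoints: -0.25, 3.25, 4, 4.5.
g(-0.25) = 3.4375, g(3.25) = -0.0625, g(4) = -4, g(4.5) = -7.25.
Sum = Σ Δs_i · g(s_i).
Sum = -2.546875.

-2.546875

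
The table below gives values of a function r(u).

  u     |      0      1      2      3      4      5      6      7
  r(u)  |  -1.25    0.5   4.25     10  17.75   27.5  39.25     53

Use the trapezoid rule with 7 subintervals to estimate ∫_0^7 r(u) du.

Δu = 1.
T_7 = (1/2)·[(-1.25) + 2·0.5 + 2·4.25 + 2·10 + 2·17.75 + 2·27.5 + 2·39.25 + 53] = 125.125.

125.125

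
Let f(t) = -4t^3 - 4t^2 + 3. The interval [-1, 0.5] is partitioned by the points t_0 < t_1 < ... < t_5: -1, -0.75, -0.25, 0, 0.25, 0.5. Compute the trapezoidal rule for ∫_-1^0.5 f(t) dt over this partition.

Subinterval widths: 0.25, 0.5, 0.25, 0.25, 0.25.
f(-1) = 3, f(-0.75) = 2.4375, f(-0.25) = 2.8125, f(0) = 3, f(0.25) = 2.6875, f(0.5) = 1.5.
On each subinterval the trapezoid contributes (Δt_i/2)·[f(t_{i-1}) + f(t_i)].
Sum = 3.953125.

3.953125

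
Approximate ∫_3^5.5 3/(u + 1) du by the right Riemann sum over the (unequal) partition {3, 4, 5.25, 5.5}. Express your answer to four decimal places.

1.3154

Subinterval widths: 1, 1.25, 0.25.
Right endpoints: 4, 5.25, 5.5.
f(4) = 0.6, f(5.25) = 0.48, f(5.5) = 6/13.
Sum = Σ Δu_i · f(u_i).
Sum ≈ 1.3154.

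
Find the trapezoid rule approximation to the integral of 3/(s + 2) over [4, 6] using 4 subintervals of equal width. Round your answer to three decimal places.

0.864

Δs = (6 − 4)/4 = 0.5.
f(4) = 0.5, f(4.5) = 6/13, f(5) = 3/7, f(5.5) = 0.4, f(6) = 0.375.
T_4 = (Δs/2)·[f(s_0) + 2f(s_1) + 2f(s_2) + 2f(s_3) + f(s_4)].
Sum ≈ 0.864.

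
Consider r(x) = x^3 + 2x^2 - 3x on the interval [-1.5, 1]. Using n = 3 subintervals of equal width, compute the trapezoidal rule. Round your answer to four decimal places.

Δx = (1 − (-1.5))/3 = 5/6.
r(-1.5) = 5.625, r(-2/3) = 70/27, r(1/6) = -95/216, r(1) = 0.
T_3 = (Δx/2)·[r(x_0) + 2r(x_1) + 2r(x_2) + r(x_3)].
Sum ≈ 4.1377.

4.1377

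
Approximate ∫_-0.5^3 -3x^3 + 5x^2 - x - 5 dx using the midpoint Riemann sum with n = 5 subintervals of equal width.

Δx = (3 − (-0.5))/5 = 0.7.
Midpoints: -0.15, 0.55, 1.25, 1.95, 2.65.
f(-0.15) = -4.727375, f(0.55) = -4.536625, f(1.25) = -4.296875, f(1.95) = -10.182125, f(2.65) = -28.366375.
Sum = Δx · [f(-0.15) + f(0.55) + f(1.25) + f(1.95) + f(2.65)].
Sum = -36.4765625.

-36.4765625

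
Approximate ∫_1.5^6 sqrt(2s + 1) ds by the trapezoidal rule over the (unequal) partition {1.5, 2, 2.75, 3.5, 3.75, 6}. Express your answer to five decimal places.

12.92448

Subinterval widths: 0.5, 0.75, 0.75, 0.25, 2.25.
f(1.5) ≈ 2.00000, f(2) ≈ 2.23607, f(2.75) ≈ 2.54951, f(3.5) ≈ 2.82843, f(3.75) ≈ 2.91548, f(6) ≈ 3.60555.
On each subinterval the trapezoid contributes (Δs_i/2)·[f(s_{i-1}) + f(s_i)].
Sum ≈ 12.92448.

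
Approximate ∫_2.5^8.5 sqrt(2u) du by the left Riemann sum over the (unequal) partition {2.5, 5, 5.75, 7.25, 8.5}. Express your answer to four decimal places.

17.8085

Subinterval widths: 2.5, 0.75, 1.5, 1.25.
Left endpoints: 2.5, 5, 5.75, 7.25.
f(2.5) ≈ 2.2361, f(5) ≈ 3.1623, f(5.75) ≈ 3.3912, f(7.25) ≈ 3.8079.
Sum = Σ Δu_i · f(u_i).
Sum ≈ 17.8085.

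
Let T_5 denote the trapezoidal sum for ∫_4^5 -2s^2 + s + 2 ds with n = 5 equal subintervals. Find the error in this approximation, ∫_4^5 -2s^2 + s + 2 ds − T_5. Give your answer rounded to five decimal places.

Exact integral: ∫_4^5 f(s) ds ≈ -34.1666667.
T_5 = -34.18.
Error ≈ -34.1666667 − (-34.18) ≈ 0.01333.

0.01333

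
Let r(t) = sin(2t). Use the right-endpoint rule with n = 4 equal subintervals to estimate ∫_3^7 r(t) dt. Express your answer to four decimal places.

Δt = (7 − 3)/4 = 1.
Right endpoints: 4, 5, 6, 7.
r(4) ≈ 0.9894, r(5) ≈ -0.5440, r(6) ≈ -0.5366, r(7) ≈ 0.9906.
Sum = Δt · [r(4) + r(5) + r(6) + r(7)].
Sum ≈ 0.8994.

0.8994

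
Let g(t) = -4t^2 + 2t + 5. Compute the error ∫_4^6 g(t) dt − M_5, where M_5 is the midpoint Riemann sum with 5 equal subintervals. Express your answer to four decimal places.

Exact integral: ∫_4^6 g(t) dt ≈ -172.666667.
M_5 = -172.56.
Error ≈ -172.666667 − (-172.56) ≈ -0.1067.

-0.1067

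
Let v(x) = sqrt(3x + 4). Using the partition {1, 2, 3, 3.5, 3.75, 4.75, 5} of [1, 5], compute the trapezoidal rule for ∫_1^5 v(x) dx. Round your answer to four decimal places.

Subinterval widths: 1, 1, 0.5, 0.25, 1, 0.25.
v(1) ≈ 2.6458, v(2) ≈ 3.1623, v(3) ≈ 3.6056, v(3.5) ≈ 3.8079, v(3.75) ≈ 3.9051, v(4.75) ≈ 4.2720, v(5) ≈ 4.3589.
On each subinterval the trapezoid contributes (Δx_i/2)·[v(x_{i-1}) + v(x_i)].
Sum ≈ 14.2728.

14.2728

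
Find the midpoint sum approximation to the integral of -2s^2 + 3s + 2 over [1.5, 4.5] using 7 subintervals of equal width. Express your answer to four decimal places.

-25.4082

Δs = (4.5 − 1.5)/7 = 3/7.
Midpoints: 12/7, 15/7, 18/7, 3, 24/7, 27/7, 30/7.
f(12/7) = 62/49, f(15/7) = -37/49, f(18/7) = -172/49, f(3) = -7, f(24/7) = -550/49, f(27/7) = -793/49, f(30/7) = -1072/49.
Sum = Δs · [f(12/7) + f(15/7) + f(18/7) + ...].
Sum ≈ -25.4082.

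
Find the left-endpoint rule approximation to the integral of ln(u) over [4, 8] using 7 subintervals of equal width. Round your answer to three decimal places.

Δu = (8 − 4)/7 = 4/7.
Left endpoints: 4, 32/7, 36/7, 40/7, 44/7, 48/7, 52/7.
f(4) ≈ 1.386, f(32/7) ≈ 1.520, f(36/7) ≈ 1.638, f(40/7) ≈ 1.743, f(44/7) ≈ 1.838, f(48/7) ≈ 1.925, f(52/7) ≈ 2.005.
Sum = Δu · [f(4) + f(32/7) + f(36/7) + ...].
Sum ≈ 6.889.

6.889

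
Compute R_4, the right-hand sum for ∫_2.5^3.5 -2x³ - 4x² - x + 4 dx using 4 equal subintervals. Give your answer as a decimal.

Δx = (3.5 − 2.5)/4 = 0.25.
Right endpoints: 2.75, 3, 3.25, 3.5.
f(2.75) = -70.59375, f(3) = -89, f(3.25) = -110.15625, f(3.5) = -134.25.
Sum = Δx · [f(2.75) + f(3) + f(3.25) + f(3.5)].
Sum = -101.

-101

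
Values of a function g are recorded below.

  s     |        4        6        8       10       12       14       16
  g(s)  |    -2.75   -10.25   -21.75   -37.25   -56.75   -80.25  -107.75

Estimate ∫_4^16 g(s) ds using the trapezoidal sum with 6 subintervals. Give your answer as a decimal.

Δs = 2.
T_6 = (2/2)·[(-2.75) + 2·(-10.25) + 2·(-21.75) + 2·(-37.25) + 2·(-56.75) + 2·(-80.25) + (-107.75)] = -523.

-523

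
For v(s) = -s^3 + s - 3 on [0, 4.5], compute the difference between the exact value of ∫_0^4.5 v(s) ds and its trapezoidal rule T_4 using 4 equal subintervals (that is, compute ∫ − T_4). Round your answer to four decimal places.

6.4072

Exact integral: ∫_0^4.5 v(s) ds = -105.890625.
T_4 ≈ -112.297852.
Error ≈ -105.890625 − (-112.297852) ≈ 6.4072.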